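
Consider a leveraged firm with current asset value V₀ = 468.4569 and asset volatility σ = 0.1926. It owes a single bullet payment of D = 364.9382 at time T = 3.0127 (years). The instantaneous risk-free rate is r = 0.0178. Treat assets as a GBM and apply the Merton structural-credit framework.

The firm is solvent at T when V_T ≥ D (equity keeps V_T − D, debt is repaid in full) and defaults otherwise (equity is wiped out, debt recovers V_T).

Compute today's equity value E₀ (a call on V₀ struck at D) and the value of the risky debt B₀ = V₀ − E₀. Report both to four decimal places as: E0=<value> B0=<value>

d₁ = [ln(V₀/D) + (r + σ²/2)T] / (σ√T)
   = [ln(468.4569/364.9382) + (0.0178 + 0.5·0.1926²)·3.0127] / (0.1926·√3.0127)
   = [0.249716 + 0.109504] / 0.334298 = 1.074549
d₂ = d₁ − σ√T = 1.074549 − 0.334298 = 0.740250
N(d₁) = 0.858712,  N(d₂) = 0.770426,  e^(−rT) = 0.947786
E₀ = V₀·N(d₁) − D·e^(−rT)·N(d₂)
   = 468.4569·0.858712 − 364.9382·0.947786·0.770426 = 135.791756
B₀ = V₀ − E₀ = 468.4569 − 135.791756 = 332.665144

E0=135.7918 B0=332.6651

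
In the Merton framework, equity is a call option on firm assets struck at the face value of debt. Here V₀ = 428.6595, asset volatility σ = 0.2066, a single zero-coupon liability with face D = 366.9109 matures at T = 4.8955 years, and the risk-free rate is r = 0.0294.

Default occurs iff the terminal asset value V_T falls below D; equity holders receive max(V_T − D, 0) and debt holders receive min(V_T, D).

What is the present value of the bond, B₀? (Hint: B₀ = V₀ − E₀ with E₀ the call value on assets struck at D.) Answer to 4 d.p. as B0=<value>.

d₁ = [ln(V₀/D) + (r + σ²/2)T] / (σ√T)
   = [ln(428.6595/366.9109) + (0.0294 + 0.5·0.2066²)·4.8955] / (0.2066·√4.8955)
   = [0.155544 + 0.248406] / 0.457119 = 0.883688
d₂ = d₁ − σ√T = 0.883688 − 0.457119 = 0.426570
N(d₁) = 0.811568,  N(d₂) = 0.665154,  e^(−rT) = 0.865950
E₀ = V₀·N(d₁) − D·e^(−rT)·N(d₂)
   = 428.6595·0.811568 − 366.9109·0.865950·0.665154 = 136.549208
B₀ = V₀ − E₀ = 428.6595 − 136.549208 = 292.110292

B0=292.1103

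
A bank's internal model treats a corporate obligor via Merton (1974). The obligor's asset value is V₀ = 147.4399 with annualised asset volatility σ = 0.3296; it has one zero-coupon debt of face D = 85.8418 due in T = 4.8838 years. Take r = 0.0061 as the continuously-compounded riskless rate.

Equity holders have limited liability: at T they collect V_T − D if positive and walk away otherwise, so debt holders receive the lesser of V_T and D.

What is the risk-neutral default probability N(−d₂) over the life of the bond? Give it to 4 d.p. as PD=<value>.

PD=0.3375

d₁ = [ln(V₀/D) + (r + σ²/2)T] / (σ√T)
   = [ln(147.4399/85.8418) + (0.0061 + 0.5·0.3296²)·4.8838] / (0.3296·√4.8838)
   = [0.540915 + 0.295070] / 0.728394 = 1.147710
d₂ = d₁ − σ√T = 1.147710 − 0.728394 = 0.419316
risk-neutral PD = N(−d₂) = N(-0.419316) = 0.337493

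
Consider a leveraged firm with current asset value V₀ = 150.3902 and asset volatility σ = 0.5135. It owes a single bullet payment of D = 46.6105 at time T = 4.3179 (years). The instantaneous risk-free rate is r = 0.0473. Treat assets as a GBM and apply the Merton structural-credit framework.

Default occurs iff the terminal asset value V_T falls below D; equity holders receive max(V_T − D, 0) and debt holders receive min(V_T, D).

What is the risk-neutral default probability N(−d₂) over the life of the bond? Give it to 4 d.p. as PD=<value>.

d₁ = [ln(V₀/D) + (r + σ²/2)T] / (σ√T)
   = [ln(150.3902/46.6105) + (0.0473 + 0.5·0.5135²)·4.3179] / (0.5135·√4.3179)
   = [1.171407 + 0.773513] / 1.067030 = 1.822742
d₂ = d₁ − σ√T = 1.822742 − 1.067030 = 0.755712
risk-neutral PD = N(−d₂) = N(-0.755712) = 0.224911

PD=0.2249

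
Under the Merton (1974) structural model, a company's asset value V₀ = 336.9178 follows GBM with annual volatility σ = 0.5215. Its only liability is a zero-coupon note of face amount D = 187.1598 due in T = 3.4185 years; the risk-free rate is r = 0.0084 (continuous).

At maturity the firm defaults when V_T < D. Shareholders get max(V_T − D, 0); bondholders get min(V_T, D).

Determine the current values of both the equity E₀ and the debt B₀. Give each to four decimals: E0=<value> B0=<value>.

E0=190.4732 B0=146.4446

d₁ = [ln(V₀/D) + (r + σ²/2)T] / (σ√T)
   = [ln(336.9178/187.1598) + (0.0084 + 0.5·0.5215²)·3.4185] / (0.5215·√3.4185)
   = [0.587876 + 0.493567] / 0.964211 = 1.121583
d₂ = d₁ − σ√T = 1.121583 − 0.964211 = 0.157372
N(d₁) = 0.868980,  N(d₂) = 0.562524,  e^(−rT) = 0.971693
E₀ = V₀·N(d₁) − D·e^(−rT)·N(d₂)
   = 336.9178·0.868980 − 187.1598·0.971693·0.562524 = 190.473179
B₀ = V₀ − E₀ = 336.9178 − 190.473179 = 146.444621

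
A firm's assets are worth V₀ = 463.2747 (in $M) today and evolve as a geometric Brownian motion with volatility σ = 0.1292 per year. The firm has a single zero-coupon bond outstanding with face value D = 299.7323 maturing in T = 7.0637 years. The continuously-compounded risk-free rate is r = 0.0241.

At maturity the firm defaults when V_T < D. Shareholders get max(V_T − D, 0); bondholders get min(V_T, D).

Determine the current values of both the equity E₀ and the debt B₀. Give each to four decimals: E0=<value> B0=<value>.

d₁ = [ln(V₀/D) + (r + σ²/2)T] / (σ√T)
   = [ln(463.2747/299.7323) + (0.0241 + 0.5·0.1292²)·7.0637] / (0.1292·√7.0637)
   = [0.435430 + 0.229191] / 0.343383 = 1.935512
d₂ = d₁ − σ√T = 1.935512 − 0.343383 = 1.592129
N(d₁) = 0.973536,  N(d₂) = 0.944322,  e^(−rT) = 0.843466
E₀ = V₀·N(d₁) − D·e^(−rT)·N(d₂)
   = 463.2747·0.973536 − 299.7323·0.843466·0.944322 = 212.276727
B₀ = V₀ − E₀ = 463.2747 − 212.276727 = 250.997973

E0=212.2767 B0=250.9980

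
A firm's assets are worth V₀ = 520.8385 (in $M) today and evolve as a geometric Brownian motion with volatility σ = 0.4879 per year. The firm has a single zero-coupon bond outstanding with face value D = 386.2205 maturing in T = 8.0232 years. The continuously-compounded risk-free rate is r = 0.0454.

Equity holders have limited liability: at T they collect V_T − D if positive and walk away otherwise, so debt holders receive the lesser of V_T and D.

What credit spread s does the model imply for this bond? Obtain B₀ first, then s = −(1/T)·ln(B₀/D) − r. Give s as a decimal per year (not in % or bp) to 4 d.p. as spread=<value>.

spread=0.0535

d₁ = [ln(V₀/D) + (r + σ²/2)T] / (σ√T)
   = [ln(520.8385/386.2205) + (0.0454 + 0.5·0.4879²)·8.0232] / (0.4879·√8.0232)
   = [0.299032 + 1.319200] / 1.381989 = 1.170944
d₂ = d₁ − σ√T = 1.170944 − 1.381989 = -0.211045
N(d₁) = 0.879189,  N(d₂) = 0.416426,  e^(−rT) = 0.694715
E₀ = V₀·N(d₁) − D·e^(−rT)·N(d₂)
   = 520.8385·0.879189 − 386.2205·0.694715·0.416426 = 346.183041
B₀ = V₀ − E₀ = 520.8385 − 346.183041 = 174.655459
spread = −(1/T)·ln(B₀/D) − r = −(1/8.0232)·ln(174.655459/386.2205) − 0.0454 = 0.05351231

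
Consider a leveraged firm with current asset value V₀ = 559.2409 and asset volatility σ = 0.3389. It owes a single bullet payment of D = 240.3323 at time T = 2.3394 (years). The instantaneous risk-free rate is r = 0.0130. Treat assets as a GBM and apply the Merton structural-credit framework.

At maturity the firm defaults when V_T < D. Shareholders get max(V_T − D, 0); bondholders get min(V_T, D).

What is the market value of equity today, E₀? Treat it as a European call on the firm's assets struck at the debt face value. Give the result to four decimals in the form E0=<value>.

d₁ = [ln(V₀/D) + (r + σ²/2)T] / (σ√T)
   = [ln(559.2409/240.3323) + (0.0130 + 0.5·0.3389²)·2.3394] / (0.3389·√2.3394)
   = [0.844558 + 0.164756] / 0.518351 = 1.947163
d₂ = d₁ − σ√T = 1.947163 − 0.518351 = 1.428813
N(d₁) = 0.974242,  N(d₂) = 0.923471,  e^(−rT) = 0.970046
E₀ = V₀·N(d₁) − D·e^(−rT)·N(d₂)
   = 559.2409·0.974242 − 240.3323·0.970046·0.923471 = 329.544392

E0=329.5444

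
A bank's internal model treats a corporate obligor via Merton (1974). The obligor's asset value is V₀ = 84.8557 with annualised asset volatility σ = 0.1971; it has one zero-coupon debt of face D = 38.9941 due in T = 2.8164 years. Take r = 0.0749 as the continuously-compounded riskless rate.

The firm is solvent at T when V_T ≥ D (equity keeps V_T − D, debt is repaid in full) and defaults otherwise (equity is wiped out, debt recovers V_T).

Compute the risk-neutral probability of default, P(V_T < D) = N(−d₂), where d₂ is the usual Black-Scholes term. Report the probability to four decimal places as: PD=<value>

d₁ = [ln(V₀/D) + (r + σ²/2)T] / (σ√T)
   = [ln(84.8557/38.9941) + (0.0749 + 0.5·0.1971²)·2.8164] / (0.1971·√2.8164)
   = [0.777542 + 0.265655] / 0.330776 = 3.153787
d₂ = d₁ − σ√T = 3.153787 − 0.330776 = 2.823011
risk-neutral PD = N(−d₂) = N(-2.823011) = 0.002379

PD=0.0024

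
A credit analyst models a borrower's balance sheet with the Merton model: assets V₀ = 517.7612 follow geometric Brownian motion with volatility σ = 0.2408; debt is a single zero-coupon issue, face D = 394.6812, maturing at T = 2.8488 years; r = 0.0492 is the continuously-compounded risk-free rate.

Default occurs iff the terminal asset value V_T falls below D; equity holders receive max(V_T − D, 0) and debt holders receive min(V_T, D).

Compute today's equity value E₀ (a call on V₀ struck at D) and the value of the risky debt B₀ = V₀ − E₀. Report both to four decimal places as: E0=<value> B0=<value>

d₁ = [ln(V₀/D) + (r + σ²/2)T] / (σ√T)
   = [ln(517.7612/394.6812) + (0.0492 + 0.5·0.2408²)·2.8488] / (0.2408·√2.8488)
   = [0.271436 + 0.222754] / 0.406432 = 1.215924
d₂ = d₁ − σ√T = 1.215924 − 0.406432 = 0.809493
N(d₁) = 0.887993,  N(d₂) = 0.790884,  e^(−rT) = 0.869218
E₀ = V₀·N(d₁) − D·e^(−rT)·N(d₂)
   = 517.7612·0.887993 − 394.6812·0.869218·0.790884 = 188.444419
B₀ = V₀ − E₀ = 517.7612 − 188.444419 = 329.316781

E0=188.4444 B0=329.3168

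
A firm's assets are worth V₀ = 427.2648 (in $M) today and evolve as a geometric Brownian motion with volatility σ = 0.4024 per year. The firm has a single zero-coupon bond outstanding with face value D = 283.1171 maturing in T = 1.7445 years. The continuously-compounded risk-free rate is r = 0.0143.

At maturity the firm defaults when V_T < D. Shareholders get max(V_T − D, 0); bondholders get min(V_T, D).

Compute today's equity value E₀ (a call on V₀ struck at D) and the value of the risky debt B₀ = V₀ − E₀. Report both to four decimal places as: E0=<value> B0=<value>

E0=171.8192 B0=255.4456

d₁ = [ln(V₀/D) + (r + σ²/2)T] / (σ√T)
   = [ln(427.2648/283.1171) + (0.0143 + 0.5·0.4024²)·1.7445] / (0.4024·√1.7445)
   = [0.411543 + 0.166186] / 0.531488 = 1.087004
d₂ = d₁ − σ√T = 1.087004 − 0.531488 = 0.555516
N(d₁) = 0.861482,  N(d₂) = 0.710729,  e^(−rT) = 0.975362
E₀ = V₀·N(d₁) − D·e^(−rT)·N(d₂)
   = 427.2648·0.861482 − 283.1171·0.975362·0.710729 = 171.819172
B₀ = V₀ − E₀ = 427.2648 − 171.819172 = 255.445628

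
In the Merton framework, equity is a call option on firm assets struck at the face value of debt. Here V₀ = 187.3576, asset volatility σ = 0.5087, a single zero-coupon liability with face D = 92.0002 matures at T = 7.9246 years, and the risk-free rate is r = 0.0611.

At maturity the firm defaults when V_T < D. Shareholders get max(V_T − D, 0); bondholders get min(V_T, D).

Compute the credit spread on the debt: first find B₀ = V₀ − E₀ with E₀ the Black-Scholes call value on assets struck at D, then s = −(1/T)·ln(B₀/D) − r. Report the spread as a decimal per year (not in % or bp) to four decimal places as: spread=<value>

spread=0.0368

d₁ = [ln(V₀/D) + (r + σ²/2)T] / (σ√T)
   = [ln(187.3576/92.0002) + (0.0611 + 0.5·0.5087²)·7.9246] / (0.5087·√7.9246)
   = [0.711228 + 1.509540] / 1.432024 = 1.550789
d₂ = d₁ − σ√T = 1.550789 − 1.432024 = 0.118765
N(d₁) = 0.939524,  N(d₂) = 0.547269,  e^(−rT) = 0.616194
E₀ = V₀·N(d₁) − D·e^(−rT)·N(d₂)
   = 187.3576·0.939524 − 92.0002·0.616194·0.547269 = 145.002258
B₀ = V₀ − E₀ = 187.3576 − 145.002258 = 42.355342
spread = −(1/T)·ln(B₀/D) − r = −(1/7.9246)·ln(42.355342/92.0002) − 0.0611 = 0.03678459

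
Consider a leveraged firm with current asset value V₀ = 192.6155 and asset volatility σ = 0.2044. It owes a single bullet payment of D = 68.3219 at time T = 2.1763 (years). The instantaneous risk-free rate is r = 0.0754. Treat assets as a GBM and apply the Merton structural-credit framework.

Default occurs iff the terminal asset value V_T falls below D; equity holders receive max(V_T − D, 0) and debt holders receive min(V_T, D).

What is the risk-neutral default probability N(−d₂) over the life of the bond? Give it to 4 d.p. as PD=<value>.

d₁ = [ln(V₀/D) + (r + σ²/2)T] / (σ√T)
   = [ln(192.6155/68.3219) + (0.0754 + 0.5·0.2044²)·2.1763] / (0.2044·√2.1763)
   = [1.036466 + 0.209555] / 0.301537 = 4.132235
d₂ = d₁ − σ√T = 4.132235 − 0.301537 = 3.830698
risk-neutral PD = N(−d₂) = N(-3.830698) = 0.000064

PD=0.0001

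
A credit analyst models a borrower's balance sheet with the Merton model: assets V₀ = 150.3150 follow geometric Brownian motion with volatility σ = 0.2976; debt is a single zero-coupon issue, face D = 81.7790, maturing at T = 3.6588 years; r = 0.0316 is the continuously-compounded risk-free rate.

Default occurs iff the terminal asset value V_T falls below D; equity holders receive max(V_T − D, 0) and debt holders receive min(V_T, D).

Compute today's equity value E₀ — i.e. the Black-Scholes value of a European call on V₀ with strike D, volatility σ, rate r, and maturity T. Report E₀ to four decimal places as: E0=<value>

d₁ = [ln(V₀/D) + (r + σ²/2)T] / (σ√T)
   = [ln(150.3150/81.7790) + (0.0316 + 0.5·0.2976²)·3.6588] / (0.2976·√3.6588)
   = [0.608713 + 0.277640] / 0.569249 = 1.557057
d₂ = d₁ − σ√T = 1.557057 − 0.569249 = 0.987808
N(d₁) = 0.940271,  N(d₂) = 0.838377,  e^(−rT) = 0.890815
E₀ = V₀·N(d₁) − D·e^(−rT)·N(d₂)
   = 150.3150·0.940271 − 81.7790·0.890815·0.838377 = 80.261182

E0=80.2612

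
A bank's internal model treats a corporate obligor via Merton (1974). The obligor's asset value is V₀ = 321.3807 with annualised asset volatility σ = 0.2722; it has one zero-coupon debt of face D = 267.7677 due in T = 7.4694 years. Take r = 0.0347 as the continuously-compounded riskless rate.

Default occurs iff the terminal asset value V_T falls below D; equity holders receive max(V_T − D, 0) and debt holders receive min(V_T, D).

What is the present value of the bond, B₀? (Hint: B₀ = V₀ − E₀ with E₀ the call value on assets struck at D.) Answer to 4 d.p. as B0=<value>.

d₁ = [ln(V₀/D) + (r + σ²/2)T] / (σ√T)
   = [ln(321.3807/267.7677) + (0.0347 + 0.5·0.2722²)·7.4694] / (0.2722·√7.4694)
   = [0.182507 + 0.535903] / 0.743928 = 0.965697
d₂ = d₁ − σ√T = 0.965697 − 0.743928 = 0.221769
N(d₁) = 0.832902,  N(d₂) = 0.587753,  e^(−rT) = 0.771678
E₀ = V₀·N(d₁) − D·e^(−rT)·N(d₂)
   = 321.3807·0.832902 − 267.7677·0.771678·0.587753 = 146.231007
B₀ = V₀ − E₀ = 321.3807 − 146.231007 = 175.149693

B0=175.1497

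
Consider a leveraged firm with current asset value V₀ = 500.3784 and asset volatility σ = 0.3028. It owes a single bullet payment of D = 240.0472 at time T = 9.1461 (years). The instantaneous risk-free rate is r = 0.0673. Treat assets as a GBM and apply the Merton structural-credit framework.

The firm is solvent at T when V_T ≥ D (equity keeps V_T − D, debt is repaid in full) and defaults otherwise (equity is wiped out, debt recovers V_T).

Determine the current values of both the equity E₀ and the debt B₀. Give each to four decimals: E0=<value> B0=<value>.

E0=377.3913 B0=122.9871

d₁ = [ln(V₀/D) + (r + σ²/2)T] / (σ√T)
   = [ln(500.3784/240.0472) + (0.0673 + 0.5·0.3028²)·9.1461] / (0.3028·√9.1461)
   = [0.734529 + 1.034826] / 0.915743 = 1.932151
d₂ = d₁ − σ√T = 1.932151 − 0.915743 = 1.016407
N(d₁) = 0.973330,  N(d₂) = 0.845282,  e^(−rT) = 0.540353
E₀ = V₀·N(d₁) − D·e^(−rT)·N(d₂)
   = 500.3784·0.973330 − 240.0472·0.540353·0.845282 = 377.391318
B₀ = V₀ − E₀ = 500.3784 − 377.391318 = 122.987082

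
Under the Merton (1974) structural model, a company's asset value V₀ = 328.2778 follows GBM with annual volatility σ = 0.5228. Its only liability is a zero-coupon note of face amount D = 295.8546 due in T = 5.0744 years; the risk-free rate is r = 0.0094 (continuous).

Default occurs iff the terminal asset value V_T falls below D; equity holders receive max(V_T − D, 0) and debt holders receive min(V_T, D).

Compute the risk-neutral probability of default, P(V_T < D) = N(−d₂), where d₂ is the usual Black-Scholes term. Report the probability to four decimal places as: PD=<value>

d₁ = [ln(V₀/D) + (r + σ²/2)T] / (σ√T)
   = [ln(328.2778/295.8546) + (0.0094 + 0.5·0.5228²)·5.0744] / (0.5228·√5.0744)
   = [0.103992 + 0.741166] / 1.177682 = 0.717646
d₂ = d₁ − σ√T = 0.717646 − 1.177682 = -0.460036
risk-neutral PD = N(−d₂) = N(0.460036) = 0.677255

PD=0.6773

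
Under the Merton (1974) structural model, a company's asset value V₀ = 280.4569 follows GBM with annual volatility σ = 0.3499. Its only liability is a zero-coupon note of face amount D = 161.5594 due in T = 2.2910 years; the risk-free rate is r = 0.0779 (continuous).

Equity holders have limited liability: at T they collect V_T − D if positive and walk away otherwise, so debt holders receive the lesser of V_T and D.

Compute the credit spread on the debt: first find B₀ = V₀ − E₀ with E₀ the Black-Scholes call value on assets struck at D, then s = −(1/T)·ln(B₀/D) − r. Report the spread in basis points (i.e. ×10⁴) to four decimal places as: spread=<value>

d₁ = [ln(V₀/D) + (r + σ²/2)T] / (σ√T)
   = [ln(280.4569/161.5594) + (0.0779 + 0.5·0.3499²)·2.2910] / (0.3499·√2.2910)
   = [0.551547 + 0.318712] / 0.529610 = 1.643207
d₂ = d₁ − σ√T = 1.643207 − 0.529610 = 1.113597
N(d₁) = 0.949830,  N(d₂) = 0.867274,  e^(−rT) = 0.836550
E₀ = V₀·N(d₁) − D·e^(−rT)·N(d₂)
   = 280.4569·0.949830 − 161.5594·0.836550·0.867274 = 149.172107
B₀ = V₀ − E₀ = 280.4569 − 149.172107 = 131.284793
spread = −(1/T)·ln(B₀/D) − r = −(1/2.2910)·ln(131.284793/161.5594) − 0.0779 = 0.01267351
in basis points: 0.01267351 × 10⁴ = 126.7351 bp

spread=126.7351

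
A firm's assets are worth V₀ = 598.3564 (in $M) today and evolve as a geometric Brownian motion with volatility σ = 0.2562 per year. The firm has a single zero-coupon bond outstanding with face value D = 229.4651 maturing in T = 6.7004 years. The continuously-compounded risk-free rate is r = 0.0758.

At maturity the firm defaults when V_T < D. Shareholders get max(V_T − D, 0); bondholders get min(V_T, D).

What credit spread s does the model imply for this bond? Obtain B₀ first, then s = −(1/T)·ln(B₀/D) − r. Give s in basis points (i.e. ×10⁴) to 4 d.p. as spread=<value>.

d₁ = [ln(V₀/D) + (r + σ²/2)T] / (σ√T)
   = [ln(598.3564/229.4651) + (0.0758 + 0.5·0.2562²)·6.7004] / (0.2562·√6.7004)
   = [0.958436 + 0.727792] / 0.663177 = 2.542651
d₂ = d₁ − σ√T = 2.542651 − 0.663177 = 1.879474
N(d₁) = 0.994499,  N(d₂) = 0.969910,  e^(−rT) = 0.601764
E₀ = V₀·N(d₁) − D·e^(−rT)·N(d₂)
   = 598.3564·0.994499 − 229.4651·0.601764·0.969910 = 461.136134
B₀ = V₀ − E₀ = 598.3564 − 461.136134 = 137.220266
spread = −(1/T)·ln(B₀/D) − r = −(1/6.7004)·ln(137.220266/229.4651) − 0.0758 = 0.00093624
in basis points: 0.00093624 × 10⁴ = 9.3624 bp

spread=9.3624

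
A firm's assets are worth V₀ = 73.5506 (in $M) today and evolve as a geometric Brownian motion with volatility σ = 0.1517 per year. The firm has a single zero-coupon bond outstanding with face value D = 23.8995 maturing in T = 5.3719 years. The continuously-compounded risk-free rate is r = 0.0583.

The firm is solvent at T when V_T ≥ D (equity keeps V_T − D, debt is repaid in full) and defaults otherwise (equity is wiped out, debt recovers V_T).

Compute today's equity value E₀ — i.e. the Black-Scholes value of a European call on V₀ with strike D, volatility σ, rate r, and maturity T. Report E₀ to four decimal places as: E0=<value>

d₁ = [ln(V₀/D) + (r + σ²/2)T] / (σ√T)
   = [ln(73.5506/23.8995) + (0.0583 + 0.5·0.1517²)·5.3719] / (0.1517·√5.3719)
   = [1.124116 + 0.374993] / 0.351601 = 4.263672
d₂ = d₁ − σ√T = 4.263672 − 0.351601 = 3.912071
N(d₁) = 0.999990,  N(d₂) = 0.999954,  e^(−rT) = 0.731117
E₀ = V₀·N(d₁) − D·e^(−rT)·N(d₂)
   = 73.5506·0.999990 − 23.8995·0.731117·0.999954 = 56.077329

E0=56.0773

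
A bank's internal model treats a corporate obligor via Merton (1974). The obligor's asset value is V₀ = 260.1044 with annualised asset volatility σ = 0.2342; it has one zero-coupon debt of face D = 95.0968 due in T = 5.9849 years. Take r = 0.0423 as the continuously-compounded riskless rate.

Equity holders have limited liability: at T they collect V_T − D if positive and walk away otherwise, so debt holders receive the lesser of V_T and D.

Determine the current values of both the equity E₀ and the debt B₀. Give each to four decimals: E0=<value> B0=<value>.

E0=186.6542 B0=73.4502

d₁ = [ln(V₀/D) + (r + σ²/2)T] / (σ√T)
   = [ln(260.1044/95.0968) + (0.0423 + 0.5·0.2342²)·5.9849] / (0.2342·√5.9849)
   = [1.006188 + 0.417296] / 0.572948 = 2.484490
d₂ = d₁ − σ√T = 2.484490 − 0.572948 = 1.911542
N(d₁) = 0.993513,  N(d₂) = 0.972032,  e^(−rT) = 0.776343
E₀ = V₀·N(d₁) − D·e^(−rT)·N(d₂)
   = 260.1044·0.993513 − 95.0968·0.776343·0.972032 = 186.654212
B₀ = V₀ − E₀ = 260.1044 − 186.654212 = 73.450188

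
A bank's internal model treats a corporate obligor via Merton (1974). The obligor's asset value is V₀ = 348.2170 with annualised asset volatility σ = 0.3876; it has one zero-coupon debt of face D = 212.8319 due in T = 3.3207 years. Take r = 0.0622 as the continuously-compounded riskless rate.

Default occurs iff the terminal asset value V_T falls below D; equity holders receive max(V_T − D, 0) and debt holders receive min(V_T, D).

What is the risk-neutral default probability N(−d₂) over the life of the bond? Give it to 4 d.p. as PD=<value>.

PD=0.2623

d₁ = [ln(V₀/D) + (r + σ²/2)T] / (σ√T)
   = [ln(348.2170/212.8319) + (0.0622 + 0.5·0.3876²)·3.3207] / (0.3876·√3.3207)
   = [0.492323 + 0.455988] / 0.706315 = 1.342618
d₂ = d₁ − σ√T = 1.342618 − 0.706315 = 0.636302
risk-neutral PD = N(−d₂) = N(-0.636302) = 0.262290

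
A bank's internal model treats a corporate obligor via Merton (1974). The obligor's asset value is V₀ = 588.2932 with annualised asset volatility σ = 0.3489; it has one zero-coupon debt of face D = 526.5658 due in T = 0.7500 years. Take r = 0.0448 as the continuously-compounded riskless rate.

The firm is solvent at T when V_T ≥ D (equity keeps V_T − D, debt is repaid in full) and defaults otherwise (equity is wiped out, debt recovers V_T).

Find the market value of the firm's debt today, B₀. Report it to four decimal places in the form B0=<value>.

B0=475.5176

d₁ = [ln(V₀/D) + (r + σ²/2)T] / (σ√T)
   = [ln(588.2932/526.5658) + (0.0448 + 0.5·0.3489²)·0.7500] / (0.3489·√0.7500)
   = [0.110849 + 0.079249] / 0.302156 = 0.629139
d₂ = d₁ − σ√T = 0.629139 − 0.302156 = 0.326983
N(d₁) = 0.735371,  N(d₂) = 0.628160,  e^(−rT) = 0.966958
E₀ = V₀·N(d₁) − D·e^(−rT)·N(d₂)
   = 588.2932·0.735371 − 526.5658·0.966958·0.628160 = 112.775561
B₀ = V₀ − E₀ = 588.2932 − 112.775561 = 475.517639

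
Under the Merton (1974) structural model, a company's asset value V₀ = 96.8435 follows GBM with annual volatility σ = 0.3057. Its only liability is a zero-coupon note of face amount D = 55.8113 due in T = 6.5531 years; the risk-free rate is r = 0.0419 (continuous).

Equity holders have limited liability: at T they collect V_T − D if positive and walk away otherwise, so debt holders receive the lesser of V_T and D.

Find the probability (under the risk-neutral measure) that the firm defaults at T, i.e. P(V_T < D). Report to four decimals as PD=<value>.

PD=0.2534

d₁ = [ln(V₀/D) + (r + σ²/2)T] / (σ√T)
   = [ln(96.8435/55.8113) + (0.0419 + 0.5·0.3057²)·6.5531] / (0.3057·√6.5531)
   = [0.551120 + 0.580777] / 0.782562 = 1.446398
d₂ = d₁ − σ√T = 1.446398 − 0.782562 = 0.663836
risk-neutral PD = N(−d₂) = N(-0.663836) = 0.253398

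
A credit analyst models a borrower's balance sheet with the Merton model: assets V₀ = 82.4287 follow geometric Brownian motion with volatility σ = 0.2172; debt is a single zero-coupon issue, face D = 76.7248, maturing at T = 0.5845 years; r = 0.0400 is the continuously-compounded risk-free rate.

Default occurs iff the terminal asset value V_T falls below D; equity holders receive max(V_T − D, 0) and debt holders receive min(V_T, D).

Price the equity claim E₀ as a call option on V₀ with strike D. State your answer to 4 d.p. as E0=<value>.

E0=9.7739

d₁ = [ln(V₀/D) + (r + σ²/2)T] / (σ√T)
   = [ln(82.4287/76.7248) + (0.0400 + 0.5·0.2172²)·0.5845] / (0.2172·√0.5845)
   = [0.071709 + 0.037167] / 0.166055 = 0.655661
d₂ = d₁ − σ√T = 0.655661 − 0.166055 = 0.489606
N(d₁) = 0.743979,  N(d₂) = 0.687794,  e^(−rT) = 0.976891
E₀ = V₀·N(d₁) − D·e^(−rT)·N(d₂)
   = 82.4287·0.743979 − 76.7248·0.976891·0.687794 = 9.773854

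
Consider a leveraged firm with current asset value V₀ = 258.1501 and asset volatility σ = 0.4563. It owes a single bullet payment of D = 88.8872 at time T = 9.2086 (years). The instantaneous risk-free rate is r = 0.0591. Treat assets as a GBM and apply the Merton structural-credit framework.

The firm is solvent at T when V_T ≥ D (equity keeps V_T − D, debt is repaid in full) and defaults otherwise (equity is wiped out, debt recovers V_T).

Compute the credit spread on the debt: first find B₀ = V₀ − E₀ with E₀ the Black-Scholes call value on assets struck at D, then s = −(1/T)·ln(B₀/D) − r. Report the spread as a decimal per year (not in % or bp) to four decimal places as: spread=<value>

d₁ = [ln(V₀/D) + (r + σ²/2)T] / (σ√T)
   = [ln(258.1501/88.8872) + (0.0591 + 0.5·0.4563²)·9.2086] / (0.4563·√9.2086)
   = [1.066173 + 1.502888] / 1.384673 = 1.855356
d₂ = d₁ − σ√T = 1.855356 − 1.384673 = 0.470683
N(d₁) = 0.968227,  N(d₂) = 0.681066,  e^(−rT) = 0.580289
E₀ = V₀·N(d₁) − D·e^(−rT)·N(d₂)
   = 258.1501·0.968227 − 88.8872·0.580289·0.681066 = 214.818363
B₀ = V₀ − E₀ = 258.1501 − 214.818363 = 43.331737
spread = −(1/T)·ln(B₀/D) − r = −(1/9.2086)·ln(43.331737/88.8872) − 0.0591 = 0.01892302

spread=0.0189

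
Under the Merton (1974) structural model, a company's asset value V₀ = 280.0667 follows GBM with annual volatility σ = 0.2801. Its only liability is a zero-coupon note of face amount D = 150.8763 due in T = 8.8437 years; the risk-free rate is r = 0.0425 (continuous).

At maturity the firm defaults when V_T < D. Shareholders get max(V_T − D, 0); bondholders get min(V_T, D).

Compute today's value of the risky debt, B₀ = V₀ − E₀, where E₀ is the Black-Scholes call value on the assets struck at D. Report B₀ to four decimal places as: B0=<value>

B0=96.0006

d₁ = [ln(V₀/D) + (r + σ²/2)T] / (σ√T)
   = [ln(280.0667/150.8763) + (0.0425 + 0.5·0.2801²)·8.8437] / (0.2801·√8.8437)
   = [0.618567 + 0.722778] / 0.832971 = 1.610314
d₂ = d₁ − σ√T = 1.610314 − 0.832971 = 0.777342
N(d₁) = 0.946335,  N(d₂) = 0.781522,  e^(−rT) = 0.686700
E₀ = V₀·N(d₁) − D·e^(−rT)·N(d₂)
   = 280.0667·0.946335 − 150.8763·0.686700·0.781522 = 184.066051
B₀ = V₀ − E₀ = 280.0667 − 184.066051 = 96.000649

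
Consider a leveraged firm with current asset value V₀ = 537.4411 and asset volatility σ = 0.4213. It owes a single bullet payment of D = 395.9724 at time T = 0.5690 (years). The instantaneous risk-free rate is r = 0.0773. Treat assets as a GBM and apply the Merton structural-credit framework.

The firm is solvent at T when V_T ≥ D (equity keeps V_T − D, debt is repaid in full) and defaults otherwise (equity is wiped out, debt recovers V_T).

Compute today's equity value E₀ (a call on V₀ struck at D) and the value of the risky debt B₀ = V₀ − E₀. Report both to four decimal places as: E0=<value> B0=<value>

E0=168.2747 B0=369.1664

d₁ = [ln(V₀/D) + (r + σ²/2)T] / (σ√T)
   = [ln(537.4411/395.9724) + (0.0773 + 0.5·0.4213²)·0.5690] / (0.4213·√0.5690)
   = [0.305475 + 0.094481] / 0.317795 = 1.258531
d₂ = d₁ − σ√T = 1.258531 − 0.317795 = 0.940736
N(d₁) = 0.895900,  N(d₂) = 0.826580,  e^(−rT) = 0.956970
E₀ = V₀·N(d₁) − D·e^(−rT)·N(d₂)
   = 537.4411·0.895900 − 395.9724·0.956970·0.826580 = 168.274730
B₀ = V₀ − E₀ = 537.4411 − 168.274730 = 369.166370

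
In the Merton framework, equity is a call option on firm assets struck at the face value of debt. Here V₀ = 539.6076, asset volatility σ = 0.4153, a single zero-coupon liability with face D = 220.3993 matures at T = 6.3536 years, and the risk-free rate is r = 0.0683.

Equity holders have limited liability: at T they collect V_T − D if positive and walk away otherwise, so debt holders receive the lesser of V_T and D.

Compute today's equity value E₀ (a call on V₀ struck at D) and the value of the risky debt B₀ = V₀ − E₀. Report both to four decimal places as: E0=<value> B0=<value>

E0=409.6411 B0=129.9665

d₁ = [ln(V₀/D) + (r + σ²/2)T] / (σ√T)
   = [ln(539.6076/220.3993) + (0.0683 + 0.5·0.4153²)·6.3536] / (0.4153·√6.3536)
   = [0.895401 + 0.981867] / 1.046820 = 1.793306
d₂ = d₁ − σ√T = 1.793306 − 1.046820 = 0.746486
N(d₁) = 0.963538,  N(d₂) = 0.772313,  e^(−rT) = 0.647944
E₀ = V₀·N(d₁) − D·e^(−rT)·N(d₂)
   = 539.6076·0.963538 − 220.3993·0.647944·0.772313 = 409.641146
B₀ = V₀ − E₀ = 539.6076 − 409.641146 = 129.966454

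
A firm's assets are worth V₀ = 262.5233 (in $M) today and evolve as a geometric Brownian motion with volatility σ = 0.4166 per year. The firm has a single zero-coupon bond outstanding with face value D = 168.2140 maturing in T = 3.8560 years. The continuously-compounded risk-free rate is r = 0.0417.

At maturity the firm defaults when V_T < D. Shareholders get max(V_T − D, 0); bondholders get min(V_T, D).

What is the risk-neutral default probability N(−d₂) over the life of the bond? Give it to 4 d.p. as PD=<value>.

d₁ = [ln(V₀/D) + (r + σ²/2)T] / (σ√T)
   = [ln(262.5233/168.2140) + (0.0417 + 0.5·0.4166²)·3.8560] / (0.4166·√3.8560)
   = [0.445103 + 0.495410] / 0.818065 = 1.149680
d₂ = d₁ − σ√T = 1.149680 − 0.818065 = 0.331615
risk-neutral PD = N(−d₂) = N(-0.331615) = 0.370090

PD=0.3701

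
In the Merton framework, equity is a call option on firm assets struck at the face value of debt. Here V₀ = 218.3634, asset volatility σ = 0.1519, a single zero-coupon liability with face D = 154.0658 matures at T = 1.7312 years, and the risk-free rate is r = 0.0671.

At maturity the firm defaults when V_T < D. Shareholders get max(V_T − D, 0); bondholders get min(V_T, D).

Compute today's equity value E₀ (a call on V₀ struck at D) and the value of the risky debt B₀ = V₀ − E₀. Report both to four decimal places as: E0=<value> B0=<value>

E0=81.3108 B0=137.0526

d₁ = [ln(V₀/D) + (r + σ²/2)T] / (σ√T)
   = [ln(218.3634/154.0658) + (0.0671 + 0.5·0.1519²)·1.7312] / (0.1519·√1.7312)
   = [0.348781 + 0.136136] / 0.199863 = 2.426252
d₂ = d₁ − σ√T = 2.426252 − 0.199863 = 2.226390
N(d₁) = 0.992372,  N(d₂) = 0.987006,  e^(−rT) = 0.890330
E₀ = V₀·N(d₁) − D·e^(−rT)·N(d₂)
   = 218.3634·0.992372 − 154.0658·0.890330·0.987006 = 81.310800
B₀ = V₀ − E₀ = 218.3634 − 81.310800 = 137.052600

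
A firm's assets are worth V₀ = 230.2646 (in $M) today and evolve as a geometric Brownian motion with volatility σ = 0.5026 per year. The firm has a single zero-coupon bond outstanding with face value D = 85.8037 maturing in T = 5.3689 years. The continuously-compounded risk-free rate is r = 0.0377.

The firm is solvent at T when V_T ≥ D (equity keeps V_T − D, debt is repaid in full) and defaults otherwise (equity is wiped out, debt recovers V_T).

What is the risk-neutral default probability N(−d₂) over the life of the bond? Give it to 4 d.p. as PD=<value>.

d₁ = [ln(V₀/D) + (r + σ²/2)T] / (σ√T)
   = [ln(230.2646/85.8037) + (0.0377 + 0.5·0.5026²)·5.3689] / (0.5026·√5.3689)
   = [0.987167 + 0.880518] / 1.164569 = 1.603756
d₂ = d₁ − σ√T = 1.603756 − 1.164569 = 0.439188
risk-neutral PD = N(−d₂) = N(-0.439188) = 0.330263

PD=0.3303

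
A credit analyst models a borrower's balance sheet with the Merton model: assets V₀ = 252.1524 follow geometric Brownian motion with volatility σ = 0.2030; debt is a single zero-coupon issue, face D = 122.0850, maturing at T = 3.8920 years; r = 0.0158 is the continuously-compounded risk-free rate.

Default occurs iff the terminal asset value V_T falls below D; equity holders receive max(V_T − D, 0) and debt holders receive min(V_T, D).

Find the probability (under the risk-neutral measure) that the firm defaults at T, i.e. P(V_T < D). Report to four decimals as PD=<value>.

PD=0.0388

d₁ = [ln(V₀/D) + (r + σ²/2)T] / (σ√T)
   = [ln(252.1524/122.0850) + (0.0158 + 0.5·0.2030²)·3.8920] / (0.2030·√3.8920)
   = [0.725316 + 0.141686] / 0.400481 = 2.164900
d₂ = d₁ − σ√T = 2.164900 − 0.400481 = 1.764419
risk-neutral PD = N(−d₂) = N(-1.764419) = 0.038831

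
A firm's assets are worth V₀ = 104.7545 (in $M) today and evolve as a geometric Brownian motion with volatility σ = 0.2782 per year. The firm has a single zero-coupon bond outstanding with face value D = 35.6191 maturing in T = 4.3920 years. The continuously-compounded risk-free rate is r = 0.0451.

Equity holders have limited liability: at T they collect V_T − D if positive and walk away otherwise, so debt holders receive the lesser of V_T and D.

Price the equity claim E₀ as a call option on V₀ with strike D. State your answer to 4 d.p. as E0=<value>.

d₁ = [ln(V₀/D) + (r + σ²/2)T] / (σ√T)
   = [ln(104.7545/35.6191) + (0.0451 + 0.5·0.2782²)·4.3920] / (0.2782·√4.3920)
   = [1.078738 + 0.368039] / 0.583026 = 2.481494
d₂ = d₁ − σ√T = 2.481494 − 0.583026 = 1.898467
N(d₁) = 0.993458,  N(d₂) = 0.971183,  e^(−rT) = 0.820305
E₀ = V₀·N(d₁) − D·e^(−rT)·N(d₂)
   = 104.7545·0.993458 − 35.6191·0.820305·0.971183 = 75.692709

E0=75.6927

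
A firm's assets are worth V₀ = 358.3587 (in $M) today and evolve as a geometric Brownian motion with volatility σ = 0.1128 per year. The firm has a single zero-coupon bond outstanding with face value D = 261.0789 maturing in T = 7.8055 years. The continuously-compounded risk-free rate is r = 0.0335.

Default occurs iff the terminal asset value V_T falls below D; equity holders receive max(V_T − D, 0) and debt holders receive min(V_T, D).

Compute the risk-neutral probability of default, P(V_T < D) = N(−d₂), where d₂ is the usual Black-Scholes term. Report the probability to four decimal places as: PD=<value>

d₁ = [ln(V₀/D) + (r + σ²/2)T] / (σ√T)
   = [ln(358.3587/261.0789) + (0.0335 + 0.5·0.1128²)·7.8055] / (0.1128·√7.8055)
   = [0.316712 + 0.311142] / 0.315144 = 1.992275
d₂ = d₁ − σ√T = 1.992275 − 0.315144 = 1.677130
risk-neutral PD = N(−d₂) = N(-1.677130) = 0.046759

PD=0.0468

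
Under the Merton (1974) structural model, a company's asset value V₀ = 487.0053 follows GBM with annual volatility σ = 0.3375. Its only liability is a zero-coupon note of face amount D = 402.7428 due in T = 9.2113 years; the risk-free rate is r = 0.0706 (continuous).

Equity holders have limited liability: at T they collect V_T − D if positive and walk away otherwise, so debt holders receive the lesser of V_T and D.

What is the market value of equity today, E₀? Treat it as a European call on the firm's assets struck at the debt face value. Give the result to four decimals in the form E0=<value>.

E0=311.9885

d₁ = [ln(V₀/D) + (r + σ²/2)T] / (σ√T)
   = [ln(487.0053/402.7428) + (0.0706 + 0.5·0.3375²)·9.2113] / (0.3375·√9.2113)
   = [0.189977 + 1.174930] / 1.024317 = 1.332505
d₂ = d₁ − σ√T = 1.332505 − 1.024317 = 0.308188
N(d₁) = 0.908653,  N(d₂) = 0.621030,  e^(−rT) = 0.521880
E₀ = V₀·N(d₁) − D·e^(−rT)·N(d₂)
   = 487.0053·0.908653 − 402.7428·0.521880·0.621030 = 311.988471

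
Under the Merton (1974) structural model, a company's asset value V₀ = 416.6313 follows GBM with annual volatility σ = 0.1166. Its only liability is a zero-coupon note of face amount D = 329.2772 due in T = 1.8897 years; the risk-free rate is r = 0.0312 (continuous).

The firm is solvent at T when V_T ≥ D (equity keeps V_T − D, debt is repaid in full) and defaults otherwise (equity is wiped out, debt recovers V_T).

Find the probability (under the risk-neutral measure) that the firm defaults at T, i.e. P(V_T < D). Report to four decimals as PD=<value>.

d₁ = [ln(V₀/D) + (r + σ²/2)T] / (σ√T)
   = [ln(416.6313/329.2772) + (0.0312 + 0.5·0.1166²)·1.8897] / (0.1166·√1.8897)
   = [0.235302 + 0.071804] / 0.160286 = 1.915991
d₂ = d₁ − σ√T = 1.915991 − 0.160286 = 1.755705
risk-neutral PD = N(−d₂) = N(-1.755705) = 0.039569

PD=0.0396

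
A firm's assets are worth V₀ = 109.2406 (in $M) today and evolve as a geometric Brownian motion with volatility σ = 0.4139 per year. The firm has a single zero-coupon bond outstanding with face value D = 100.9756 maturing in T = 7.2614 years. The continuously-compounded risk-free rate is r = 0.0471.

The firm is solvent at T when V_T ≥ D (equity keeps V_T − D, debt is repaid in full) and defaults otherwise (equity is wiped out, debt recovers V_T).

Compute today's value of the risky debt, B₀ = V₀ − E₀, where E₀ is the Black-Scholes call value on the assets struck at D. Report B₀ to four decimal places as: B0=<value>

B0=49.8366

d₁ = [ln(V₀/D) + (r + σ²/2)T] / (σ√T)
   = [ln(109.2406/100.9756) + (0.0471 + 0.5·0.4139²)·7.2614] / (0.4139·√7.2614)
   = [0.078674 + 0.963999] / 1.115336 = 0.934851
d₂ = d₁ − σ√T = 0.934851 − 1.115336 = -0.180485
N(d₁) = 0.825067,  N(d₂) = 0.428386,  e^(−rT) = 0.710340
E₀ = V₀·N(d₁) − D·e^(−rT)·N(d₂)
   = 109.2406·0.825067 − 100.9756·0.710340·0.428386 = 59.404028
B₀ = V₀ − E₀ = 109.2406 − 59.404028 = 49.836572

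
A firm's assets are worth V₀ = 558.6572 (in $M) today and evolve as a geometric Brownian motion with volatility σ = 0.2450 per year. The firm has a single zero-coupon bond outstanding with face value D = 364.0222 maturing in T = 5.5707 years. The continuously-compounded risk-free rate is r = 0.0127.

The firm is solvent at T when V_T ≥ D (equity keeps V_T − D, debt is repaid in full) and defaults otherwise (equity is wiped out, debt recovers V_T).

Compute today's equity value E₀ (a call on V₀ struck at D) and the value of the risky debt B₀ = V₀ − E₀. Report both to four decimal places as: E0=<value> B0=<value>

E0=245.8622 B0=312.7950

d₁ = [ln(V₀/D) + (r + σ²/2)T] / (σ√T)
   = [ln(558.6572/364.0222) + (0.0127 + 0.5·0.2450²)·5.5707] / (0.2450·√5.5707)
   = [0.428321 + 0.237939] / 0.578257 = 1.152186
d₂ = d₁ − σ√T = 1.152186 − 0.578257 = 0.573929
N(d₁) = 0.875378,  N(d₂) = 0.716992,  e^(−rT) = 0.931697
E₀ = V₀·N(d₁) − D·e^(−rT)·N(d₂)
   = 558.6572·0.875378 − 364.0222·0.931697·0.716992 = 245.862237
B₀ = V₀ − E₀ = 558.6572 − 245.862237 = 312.794963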